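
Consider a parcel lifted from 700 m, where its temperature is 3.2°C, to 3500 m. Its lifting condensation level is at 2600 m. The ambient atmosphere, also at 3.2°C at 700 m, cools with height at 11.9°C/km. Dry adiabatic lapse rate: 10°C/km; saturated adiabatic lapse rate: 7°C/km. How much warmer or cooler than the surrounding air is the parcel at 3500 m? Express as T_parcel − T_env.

+8.02°C (parcel warmer than environment)

Parcel:
  700–2600 m, dry: Δz = 1.9 km ⇒ ΔT = -19°C; T = -15.8°C
  2600–3500 m, saturated: Δz = 0.9 km ⇒ ΔT = -6.3°C; T = -22.1°C
Environment:
  700–3500 m, environment: Δz = 2.8 km ⇒ ΔT = -33.32°C; T = -30.12°C
T_parcel − T_env = -22.1 − (-30.12) = +8.02°C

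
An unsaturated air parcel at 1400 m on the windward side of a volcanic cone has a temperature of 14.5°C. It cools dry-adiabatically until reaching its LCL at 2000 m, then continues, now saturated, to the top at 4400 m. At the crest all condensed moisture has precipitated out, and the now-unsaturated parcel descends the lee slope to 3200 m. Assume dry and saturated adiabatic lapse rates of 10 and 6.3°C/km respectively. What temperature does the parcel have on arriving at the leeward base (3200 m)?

5.38°C

1400–2000 m, dry: Δz = 0.6 km ⇒ ΔT = -6°C; T = 8.5°C
2000–4400 m, saturated: Δz = 2.4 km ⇒ ΔT = -15.12°C; T = -6.62°C
4400–3200 m, dry descent: Δz = 1.2 km ⇒ ΔT = +12°C; T = 5.38°C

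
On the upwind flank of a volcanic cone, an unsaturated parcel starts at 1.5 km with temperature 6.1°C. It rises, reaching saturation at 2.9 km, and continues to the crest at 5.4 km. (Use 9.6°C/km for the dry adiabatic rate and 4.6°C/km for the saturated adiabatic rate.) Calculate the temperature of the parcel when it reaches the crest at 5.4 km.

1500 → 2900 m (dry, 9.6°C/km): ΔT = -9.6 × 1.4 = -13.44°C → T = -7.34°C
2900 → 5400 m (saturated, 4.6°C/km): ΔT = -4.6 × 2.5 = -11.5°C → T = -18.84°C

-18.84°C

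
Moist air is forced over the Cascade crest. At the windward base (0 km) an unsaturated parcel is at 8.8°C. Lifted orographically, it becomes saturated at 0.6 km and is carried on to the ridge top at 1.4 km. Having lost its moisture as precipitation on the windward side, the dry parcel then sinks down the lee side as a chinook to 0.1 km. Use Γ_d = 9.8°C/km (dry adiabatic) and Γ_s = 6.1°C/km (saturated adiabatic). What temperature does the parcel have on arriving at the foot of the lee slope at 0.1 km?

0 → 600 m (dry, 9.8°C/km): ΔT = -9.8 × 0.6 = -5.88°C → T = 2.92°C
600 → 1400 m (saturated, 6.1°C/km): ΔT = -6.1 × 0.8 = -4.88°C → T = -1.96°C
1400 → 100 m (dry descent, 9.8°C/km): ΔT = +9.8 × 1.3 = +12.74°C → T = 10.78°C

10.78°C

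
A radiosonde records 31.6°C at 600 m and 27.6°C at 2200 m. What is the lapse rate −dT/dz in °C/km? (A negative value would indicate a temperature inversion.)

Γ = −ΔT/Δz = (31.6 − 27.6) / (2200 − 600) m
  = 4°C / 1.6 km = 2.5°C/km

2.5°C/km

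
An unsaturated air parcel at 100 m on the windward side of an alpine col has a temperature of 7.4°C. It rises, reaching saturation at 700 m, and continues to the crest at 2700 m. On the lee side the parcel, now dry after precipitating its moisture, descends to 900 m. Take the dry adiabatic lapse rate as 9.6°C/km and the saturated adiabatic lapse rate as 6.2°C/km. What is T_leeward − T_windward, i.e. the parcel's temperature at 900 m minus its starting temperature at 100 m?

100 → 700 m (dry, 9.6°C/km): ΔT = -9.6 × 0.6 = -5.76°C → T = 1.64°C
700 → 2700 m (saturated, 6.2°C/km): ΔT = -6.2 × 2 = -12.4°C → T = -10.76°C
2700 → 900 m (dry descent, 9.6°C/km): ΔT = +9.6 × 1.8 = +17.28°C → T = 6.52°C
Net change vs windward start: 6.52 − 7.4 = -0.88°C

-0.88°C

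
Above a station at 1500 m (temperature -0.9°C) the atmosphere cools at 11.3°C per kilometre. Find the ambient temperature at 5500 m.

-46.1°C

From 1500 m to 5500 m (environmental): cools by 11.3 × 4 = 45.2°C, giving -46.1°C.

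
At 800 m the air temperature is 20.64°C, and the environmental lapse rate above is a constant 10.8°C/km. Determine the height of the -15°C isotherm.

Height above start = (20.64 − (-15)) / 10.8 = 3.3 km
Altitude = 800 m + 3300 m = 4100 m

4100 m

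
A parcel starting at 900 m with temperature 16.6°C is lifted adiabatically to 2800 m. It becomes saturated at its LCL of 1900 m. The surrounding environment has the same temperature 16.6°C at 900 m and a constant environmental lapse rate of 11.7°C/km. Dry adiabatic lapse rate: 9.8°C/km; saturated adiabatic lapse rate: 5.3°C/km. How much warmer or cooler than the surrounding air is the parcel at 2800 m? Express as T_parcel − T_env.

+7.66°C (parcel warmer than environment)

Parcel:
  Dry to 1900 m: -9.8 × 1 km = -9.8°C, so T = 6.8°C.
  Saturated to 2800 m: -5.3 × 0.9 km = -4.77°C, so T = 2.03°C.
Environment:
  Environment to 2800 m: -11.7 × 1.9 km = -22.23°C, so T = -5.63°C.
T_parcel − T_env = 2.03 − (-5.63) = +7.66°C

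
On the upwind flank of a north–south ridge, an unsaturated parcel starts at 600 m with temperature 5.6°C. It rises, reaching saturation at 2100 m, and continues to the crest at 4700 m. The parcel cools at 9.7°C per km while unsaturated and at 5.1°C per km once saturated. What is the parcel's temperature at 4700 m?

-22.21°C

600 → 2100 m (dry, 9.7°C/km): ΔT = -9.7 × 1.5 = -14.55°C → T = -8.95°C
2100 → 4700 m (saturated, 5.1°C/km): ΔT = -5.1 × 2.6 = -13.26°C → T = -22.21°C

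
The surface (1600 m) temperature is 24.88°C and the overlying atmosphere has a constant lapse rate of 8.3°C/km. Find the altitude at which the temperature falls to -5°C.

5200 m

Height above start = (24.88 − (-5)) / 8.3 = 3.6 km
Altitude = 1600 m + 3600 m = 5200 m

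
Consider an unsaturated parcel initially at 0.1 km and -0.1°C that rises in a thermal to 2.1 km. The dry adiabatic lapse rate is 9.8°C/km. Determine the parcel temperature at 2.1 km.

Dry adiabatic to 2100 m: -9.8 × 2 km = -19.6°C, so T = -19.7°C.

-19.7°C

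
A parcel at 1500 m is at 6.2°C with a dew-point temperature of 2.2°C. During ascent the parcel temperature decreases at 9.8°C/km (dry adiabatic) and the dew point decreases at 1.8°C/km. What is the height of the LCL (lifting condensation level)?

2000 m

T and T_d converge at 9.8 − 1.8 = 8°C per km
Height above start = (6.2 − 2.2) / 8 = 0.5 km
LCL altitude = 1500 m + 500 m = 2000 m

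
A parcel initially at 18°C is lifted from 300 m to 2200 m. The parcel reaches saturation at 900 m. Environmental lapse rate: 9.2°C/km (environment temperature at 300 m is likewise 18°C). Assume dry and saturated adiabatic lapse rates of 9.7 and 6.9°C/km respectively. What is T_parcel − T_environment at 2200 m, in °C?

Parcel:
  From 300 m to 900 m (dry): cools by 9.7 × 0.6 = 5.82°C, giving 12.18°C.
  From 900 m to 2200 m (saturated): cools by 6.9 × 1.3 = 8.97°C, giving 3.21°C.
Environment:
  From 300 m to 2200 m (environment): cools by 9.2 × 1.9 = 17.48°C, giving 0.52°C.
T_parcel − T_env = 3.21 − 0.52 = +2.69°C

+2.69°C (parcel warmer than environment)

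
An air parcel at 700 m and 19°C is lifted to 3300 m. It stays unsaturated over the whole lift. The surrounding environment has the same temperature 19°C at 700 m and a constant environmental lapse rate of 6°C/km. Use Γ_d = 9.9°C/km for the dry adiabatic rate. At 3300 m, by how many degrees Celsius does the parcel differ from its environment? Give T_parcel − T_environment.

Parcel:
  From 700 m to 3300 m (dry): cools by 9.9 × 2.6 = 25.74°C, giving -6.74°C.
Environment:
  From 700 m to 3300 m (environment): cools by 6 × 2.6 = 15.6°C, giving 3.4°C.
T_parcel − T_env = -6.74 − 3.4 = -10.14°C

-10.14°C (parcel cooler than environment)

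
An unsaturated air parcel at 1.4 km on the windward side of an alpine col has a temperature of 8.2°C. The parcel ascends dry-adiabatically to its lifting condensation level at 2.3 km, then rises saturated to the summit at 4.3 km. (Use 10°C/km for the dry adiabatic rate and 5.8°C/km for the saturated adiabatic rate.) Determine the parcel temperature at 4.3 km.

From 1400 m to 2300 m (dry): cools by 10 × 0.9 = 9°C, giving -0.8°C.
From 2300 m to 4300 m (saturated): cools by 5.8 × 2 = 11.6°C, giving -12.4°C.

-12.4°C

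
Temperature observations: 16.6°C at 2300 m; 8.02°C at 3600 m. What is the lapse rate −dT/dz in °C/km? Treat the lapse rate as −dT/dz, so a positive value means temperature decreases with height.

6.6°C/km

Γ = −ΔT/Δz = (16.6 − 8.02) / (3600 − 2300) m
  = 8.58°C / 1.3 km = 6.6°C/km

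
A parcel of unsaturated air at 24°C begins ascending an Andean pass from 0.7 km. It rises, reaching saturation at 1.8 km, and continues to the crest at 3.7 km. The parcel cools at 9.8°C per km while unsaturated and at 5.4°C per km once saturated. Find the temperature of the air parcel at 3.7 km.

2.96°C

From 700 m to 1800 m (dry): cools by 9.8 × 1.1 = 10.78°C, giving 13.22°C.
From 1800 m to 3700 m (saturated): cools by 5.4 × 1.9 = 10.26°C, giving 2.96°C.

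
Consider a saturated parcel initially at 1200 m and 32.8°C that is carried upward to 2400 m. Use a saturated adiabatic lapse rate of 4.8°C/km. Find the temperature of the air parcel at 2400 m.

From 1200 m to 2400 m (saturated adiabatic): cools by 4.8 × 1.2 = 5.76°C, giving 27.04°C.

27.04°C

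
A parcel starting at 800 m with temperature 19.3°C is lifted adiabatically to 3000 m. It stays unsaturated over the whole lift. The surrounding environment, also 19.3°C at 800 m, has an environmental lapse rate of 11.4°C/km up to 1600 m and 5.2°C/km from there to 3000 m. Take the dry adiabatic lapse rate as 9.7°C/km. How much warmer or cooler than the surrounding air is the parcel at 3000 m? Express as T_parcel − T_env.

-4.94°C (parcel cooler than environment)

Parcel:
  800 → 3000 m (dry, 9.7°C/km): ΔT = -9.7 × 2.2 = -21.34°C → T = -2.04°C
Environment:
  800 → 1600 m (environment, lower layer, 11.4°C/km): ΔT = -11.4 × 0.8 = -9.12°C → T = 10.18°C
  1600 → 3000 m (environment, upper layer, 5.2°C/km): ΔT = -5.2 × 1.4 = -7.28°C → T = 2.9°C
T_parcel − T_env = -2.04 − 2.9 = -4.94°C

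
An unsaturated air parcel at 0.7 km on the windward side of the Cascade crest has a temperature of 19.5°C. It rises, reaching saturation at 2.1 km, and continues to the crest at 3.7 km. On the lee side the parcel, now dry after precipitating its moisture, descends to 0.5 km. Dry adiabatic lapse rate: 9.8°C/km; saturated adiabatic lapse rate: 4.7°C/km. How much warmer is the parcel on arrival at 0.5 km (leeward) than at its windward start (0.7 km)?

+10.12°C

700 → 2100 m (dry, 9.8°C/km): ΔT = -9.8 × 1.4 = -13.72°C → T = 5.78°C
2100 → 3700 m (saturated, 4.7°C/km): ΔT = -4.7 × 1.6 = -7.52°C → T = -1.74°C
3700 → 500 m (dry descent, 9.8°C/km): ΔT = +9.8 × 3.2 = +31.36°C → T = 29.62°C
Net change vs windward start: 29.62 − 19.5 = +10.12°C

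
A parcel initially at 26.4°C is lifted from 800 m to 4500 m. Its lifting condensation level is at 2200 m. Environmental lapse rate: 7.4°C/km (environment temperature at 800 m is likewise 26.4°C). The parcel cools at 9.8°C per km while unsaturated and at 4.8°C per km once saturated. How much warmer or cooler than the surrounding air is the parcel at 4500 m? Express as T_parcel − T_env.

+2.62°C (parcel warmer than environment)

Parcel:
  800 → 2200 m (dry, 9.8°C/km): ΔT = -9.8 × 1.4 = -13.72°C → T = 12.68°C
  2200 → 4500 m (saturated, 4.8°C/km): ΔT = -4.8 × 2.3 = -11.04°C → T = 1.64°C
Environment:
  800 → 4500 m (environment, 7.4°C/km): ΔT = -7.4 × 3.7 = -27.38°C → T = -0.98°C
T_parcel − T_env = 1.64 − (-0.98) = +2.62°C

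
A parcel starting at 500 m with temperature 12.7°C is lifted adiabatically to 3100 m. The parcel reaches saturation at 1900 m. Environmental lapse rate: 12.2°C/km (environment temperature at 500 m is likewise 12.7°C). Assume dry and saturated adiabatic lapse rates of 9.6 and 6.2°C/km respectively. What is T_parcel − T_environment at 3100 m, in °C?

+10.84°C (parcel warmer than environment)

Parcel:
  Dry to 1900 m: -9.6 × 1.4 km = -13.44°C, so T = -0.74°C.
  Saturated to 3100 m: -6.2 × 1.2 km = -7.44°C, so T = -8.18°C.
Environment:
  Environment to 3100 m: -12.2 × 2.6 km = -31.72°C, so T = -19.02°C.
T_parcel − T_env = -8.18 − (-19.02) = +10.84°C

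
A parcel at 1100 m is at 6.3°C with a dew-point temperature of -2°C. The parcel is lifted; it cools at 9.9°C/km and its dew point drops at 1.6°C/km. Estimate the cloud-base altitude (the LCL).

2100 m

T and T_d converge at 9.9 − 1.6 = 8.3°C per km
Height above start = (6.3 − (-2)) / 8.3 = 1 km
LCL altitude = 1100 m + 1000 m = 2100 m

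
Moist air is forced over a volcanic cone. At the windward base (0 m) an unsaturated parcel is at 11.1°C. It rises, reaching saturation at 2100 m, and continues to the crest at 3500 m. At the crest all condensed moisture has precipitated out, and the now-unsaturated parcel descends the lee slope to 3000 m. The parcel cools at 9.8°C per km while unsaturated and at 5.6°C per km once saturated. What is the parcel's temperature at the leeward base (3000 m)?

Dry to 2100 m: -9.8 × 2.1 km = -20.58°C, so T = -9.48°C.
Saturated to 3500 m: -5.6 × 1.4 km = -7.84°C, so T = -17.32°C.
Dry descent to 3000 m: +9.8 × 0.5 km = +4.9°C, so T = -12.42°C.

-12.42°C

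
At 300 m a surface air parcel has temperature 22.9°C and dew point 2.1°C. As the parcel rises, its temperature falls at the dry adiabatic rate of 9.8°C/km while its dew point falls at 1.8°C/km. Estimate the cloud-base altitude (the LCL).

T and T_d converge at 9.8 − 1.8 = 8°C per km
Height above start = (22.9 − 2.1) / 8 = 2.6 km
LCL altitude = 300 m + 2600 m = 2900 m

2900 m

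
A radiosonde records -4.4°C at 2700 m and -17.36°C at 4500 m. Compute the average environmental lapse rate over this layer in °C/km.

Γ = −ΔT/Δz = (-4.4 − (-17.36)) / (4500 − 2700) m
  = 12.96°C / 1.8 km = 7.2°C/km

7.2°C/km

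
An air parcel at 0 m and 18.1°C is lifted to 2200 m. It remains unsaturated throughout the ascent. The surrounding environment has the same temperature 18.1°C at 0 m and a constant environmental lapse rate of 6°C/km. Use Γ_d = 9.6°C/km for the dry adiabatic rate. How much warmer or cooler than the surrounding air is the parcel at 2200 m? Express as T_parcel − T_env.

-7.92°C (parcel cooler than environment)

Parcel:
  Dry to 2200 m: -9.6 × 2.2 km = -21.12°C, so T = -3.02°C.
Environment:
  Environment to 2200 m: -6 × 2.2 km = -13.2°C, so T = 4.9°C.
T_parcel − T_env = -3.02 − 4.9 = -7.92°C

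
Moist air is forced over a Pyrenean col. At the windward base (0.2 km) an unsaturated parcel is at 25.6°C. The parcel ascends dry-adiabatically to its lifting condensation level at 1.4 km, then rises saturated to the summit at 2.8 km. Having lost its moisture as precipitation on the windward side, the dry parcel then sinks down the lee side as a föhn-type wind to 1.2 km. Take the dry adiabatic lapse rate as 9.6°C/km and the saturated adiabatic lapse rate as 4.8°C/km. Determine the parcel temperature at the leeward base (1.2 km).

22.72°C

Dry to 1400 m: -9.6 × 1.2 km = -11.52°C, so T = 14.08°C.
Saturated to 2800 m: -4.8 × 1.4 km = -6.72°C, so T = 7.36°C.
Dry descent to 1200 m: +9.6 × 1.6 km = +15.36°C, so T = 22.72°C.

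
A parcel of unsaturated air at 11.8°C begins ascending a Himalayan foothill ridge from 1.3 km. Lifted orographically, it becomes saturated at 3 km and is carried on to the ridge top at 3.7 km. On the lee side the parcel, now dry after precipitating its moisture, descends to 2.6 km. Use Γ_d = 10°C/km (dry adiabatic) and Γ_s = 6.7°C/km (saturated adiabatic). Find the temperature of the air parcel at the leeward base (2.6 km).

1.11°C

1300 → 3000 m (dry, 10°C/km): ΔT = -10 × 1.7 = -17°C → T = -5.2°C
3000 → 3700 m (saturated, 6.7°C/km): ΔT = -6.7 × 0.7 = -4.69°C → T = -9.89°C
3700 → 2600 m (dry descent, 10°C/km): ΔT = +10 × 1.1 = +11°C → T = 1.11°C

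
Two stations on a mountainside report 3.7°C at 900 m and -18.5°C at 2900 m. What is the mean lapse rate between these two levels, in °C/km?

Γ = −ΔT/Δz = (3.7 − (-18.5)) / (2900 − 900) m
  = 22.2°C / 2 km = 11.1°C/km

11.1°C/km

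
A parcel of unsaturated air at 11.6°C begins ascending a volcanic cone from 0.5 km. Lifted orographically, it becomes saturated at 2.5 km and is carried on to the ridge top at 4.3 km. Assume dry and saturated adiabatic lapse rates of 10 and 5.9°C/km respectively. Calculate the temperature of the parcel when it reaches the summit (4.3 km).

-19.02°C

500 → 2500 m (dry, 10°C/km): ΔT = -10 × 2 = -20°C → T = -8.4°C
2500 → 4300 m (saturated, 5.9°C/km): ΔT = -5.9 × 1.8 = -10.62°C → T = -19.02°C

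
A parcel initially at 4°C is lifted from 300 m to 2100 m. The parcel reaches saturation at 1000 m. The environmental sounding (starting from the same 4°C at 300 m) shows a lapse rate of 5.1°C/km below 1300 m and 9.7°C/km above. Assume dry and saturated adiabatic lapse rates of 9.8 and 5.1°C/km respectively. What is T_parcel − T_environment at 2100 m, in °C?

Parcel:
  From 300 m to 1000 m (dry): cools by 9.8 × 0.7 = 6.86°C, giving -2.86°C.
  From 1000 m to 2100 m (saturated): cools by 5.1 × 1.1 = 5.61°C, giving -8.47°C.
Environment:
  From 300 m to 1300 m (environment, lower layer): cools by 5.1 × 1 = 5.1°C, giving -1.1°C.
  From 1300 m to 2100 m (environment, upper layer): cools by 9.7 × 0.8 = 7.76°C, giving -8.86°C.
T_parcel − T_env = -8.47 − (-8.86) = +0.39°C

+0.39°C (parcel warmer than environment)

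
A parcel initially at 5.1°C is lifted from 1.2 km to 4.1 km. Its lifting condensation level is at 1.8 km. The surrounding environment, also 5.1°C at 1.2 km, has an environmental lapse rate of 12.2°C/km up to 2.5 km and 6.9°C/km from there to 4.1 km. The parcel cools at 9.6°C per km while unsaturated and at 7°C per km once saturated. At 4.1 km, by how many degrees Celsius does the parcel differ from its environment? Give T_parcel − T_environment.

+5.04°C (parcel warmer than environment)

Parcel:
  Dry to 1800 m: -9.6 × 0.6 km = -5.76°C, so T = -0.66°C.
  Saturated to 4100 m: -7 × 2.3 km = -16.1°C, so T = -16.76°C.
Environment:
  Environment, lower layer to 2500 m: -12.2 × 1.3 km = -15.86°C, so T = -10.76°C.
  Environment, upper layer to 4100 m: -6.9 × 1.6 km = -11.04°C, so T = -21.8°C.
T_parcel − T_env = -16.76 − (-21.8) = +5.04°C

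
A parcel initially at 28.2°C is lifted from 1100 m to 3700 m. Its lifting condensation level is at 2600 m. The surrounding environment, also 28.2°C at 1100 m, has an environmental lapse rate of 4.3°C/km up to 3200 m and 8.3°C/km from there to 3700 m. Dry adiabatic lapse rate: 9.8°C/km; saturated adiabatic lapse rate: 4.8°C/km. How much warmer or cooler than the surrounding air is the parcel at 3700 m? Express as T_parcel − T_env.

Parcel:
  From 1100 m to 2600 m (dry): cools by 9.8 × 1.5 = 14.7°C, giving 13.5°C.
  From 2600 m to 3700 m (saturated): cools by 4.8 × 1.1 = 5.28°C, giving 8.22°C.
Environment:
  From 1100 m to 3200 m (environment, lower layer): cools by 4.3 × 2.1 = 9.03°C, giving 19.17°C.
  From 3200 m to 3700 m (environment, upper layer): cools by 8.3 × 0.5 = 4.15°C, giving 15.02°C.
T_parcel − T_env = 8.22 − 15.02 = -6.8°C

-6.8°C (parcel cooler than environment)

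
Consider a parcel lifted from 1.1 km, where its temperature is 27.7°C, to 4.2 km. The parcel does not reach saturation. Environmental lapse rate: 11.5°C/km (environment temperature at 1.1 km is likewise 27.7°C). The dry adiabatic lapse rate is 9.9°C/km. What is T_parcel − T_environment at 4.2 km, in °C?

Parcel:
  1100–4200 m, dry: Δz = 3.1 km ⇒ ΔT = -30.69°C; T = -2.99°C
Environment:
  1100–4200 m, environment: Δz = 3.1 km ⇒ ΔT = -35.65°C; T = -7.95°C
T_parcel − T_env = -2.99 − (-7.95) = +4.96°C

+4.96°C (parcel warmer than environment)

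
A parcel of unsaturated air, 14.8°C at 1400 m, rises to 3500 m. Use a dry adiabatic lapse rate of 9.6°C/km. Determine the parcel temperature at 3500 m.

1400 → 3500 m (dry adiabatic, 9.6°C/km): ΔT = -9.6 × 2.1 = -20.16°C → T = -5.36°C

-5.36°C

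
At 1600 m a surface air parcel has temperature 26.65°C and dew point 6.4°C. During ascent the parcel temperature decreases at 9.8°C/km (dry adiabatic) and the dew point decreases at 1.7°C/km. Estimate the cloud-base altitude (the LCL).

T and T_d converge at 9.8 − 1.7 = 8.1°C per km
Height above start = (26.65 − 6.4) / 8.1 = 2.5 km
LCL altitude = 1600 m + 2500 m = 4100 m

4100 m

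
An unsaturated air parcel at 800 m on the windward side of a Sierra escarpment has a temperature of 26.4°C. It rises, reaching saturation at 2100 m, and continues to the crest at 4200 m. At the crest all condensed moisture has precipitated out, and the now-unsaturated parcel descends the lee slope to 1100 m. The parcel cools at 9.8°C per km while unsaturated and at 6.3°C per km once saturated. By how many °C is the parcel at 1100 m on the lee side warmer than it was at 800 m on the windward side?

Dry to 2100 m: -9.8 × 1.3 km = -12.74°C, so T = 13.66°C.
Saturated to 4200 m: -6.3 × 2.1 km = -13.23°C, so T = 0.43°C.
Dry descent to 1100 m: +9.8 × 3.1 km = +30.38°C, so T = 30.81°C.
Net change vs windward start: 30.81 − 26.4 = +4.41°C

+4.41°C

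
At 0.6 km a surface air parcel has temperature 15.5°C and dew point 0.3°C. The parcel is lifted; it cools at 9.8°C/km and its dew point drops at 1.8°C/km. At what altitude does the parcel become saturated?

T and T_d converge at 9.8 − 1.8 = 8°C per km
Height above start = (15.5 − 0.3) / 8 = 1.9 km
LCL altitude = 600 m + 1900 m = 2500 m

2.5 km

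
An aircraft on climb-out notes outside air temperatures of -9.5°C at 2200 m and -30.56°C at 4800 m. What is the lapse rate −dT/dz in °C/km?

Γ = −ΔT/Δz = (-9.5 − (-30.56)) / (4800 − 2200) m
  = 21.06°C / 2.6 km = 8.1°C/km

8.1°C/km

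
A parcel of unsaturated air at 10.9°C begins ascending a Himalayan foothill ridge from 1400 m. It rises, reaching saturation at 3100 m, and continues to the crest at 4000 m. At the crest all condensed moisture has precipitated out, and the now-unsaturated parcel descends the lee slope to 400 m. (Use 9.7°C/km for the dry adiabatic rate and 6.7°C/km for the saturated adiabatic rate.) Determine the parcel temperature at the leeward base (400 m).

1400–3100 m, dry: Δz = 1.7 km ⇒ ΔT = -16.49°C; T = -5.59°C
3100–4000 m, saturated: Δz = 0.9 km ⇒ ΔT = -6.03°C; T = -11.62°C
4000–400 m, dry descent: Δz = 3.6 km ⇒ ΔT = +34.92°C; T = 23.3°C

23.3°C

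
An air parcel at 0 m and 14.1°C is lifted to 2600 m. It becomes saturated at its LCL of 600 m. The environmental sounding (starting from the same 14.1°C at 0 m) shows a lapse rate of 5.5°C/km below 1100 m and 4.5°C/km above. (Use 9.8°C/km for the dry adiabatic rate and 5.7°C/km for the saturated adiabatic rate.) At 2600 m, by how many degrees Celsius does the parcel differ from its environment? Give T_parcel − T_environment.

Parcel:
  0 → 600 m (dry, 9.8°C/km): ΔT = -9.8 × 0.6 = -5.88°C → T = 8.22°C
  600 → 2600 m (saturated, 5.7°C/km): ΔT = -5.7 × 2 = -11.4°C → T = -3.18°C
Environment:
  0 → 1100 m (environment, lower layer, 5.5°C/km): ΔT = -5.5 × 1.1 = -6.05°C → T = 8.05°C
  1100 → 2600 m (environment, upper layer, 4.5°C/km): ΔT = -4.5 × 1.5 = -6.75°C → T = 1.3°C
T_parcel − T_env = -3.18 − 1.3 = -4.48°C

-4.48°C (parcel cooler than environment)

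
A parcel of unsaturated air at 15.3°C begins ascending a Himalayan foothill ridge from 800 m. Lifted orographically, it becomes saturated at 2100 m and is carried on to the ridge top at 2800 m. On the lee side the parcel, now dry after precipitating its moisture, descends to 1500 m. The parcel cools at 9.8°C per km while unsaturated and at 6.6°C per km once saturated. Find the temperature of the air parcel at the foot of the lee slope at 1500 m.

From 800 m to 2100 m (dry): cools by 9.8 × 1.3 = 12.74°C, giving 2.56°C.
From 2100 m to 2800 m (saturated): cools by 6.6 × 0.7 = 4.62°C, giving -2.06°C.
From 2800 m to 1500 m (dry descent): warms by 9.8 × 1.3 = 12.74°C, giving 10.68°C.

10.68°C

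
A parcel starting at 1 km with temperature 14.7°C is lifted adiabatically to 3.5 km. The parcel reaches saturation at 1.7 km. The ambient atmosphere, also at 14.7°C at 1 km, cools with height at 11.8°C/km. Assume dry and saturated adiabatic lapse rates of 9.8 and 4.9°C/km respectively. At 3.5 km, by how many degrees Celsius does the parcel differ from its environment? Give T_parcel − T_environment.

Parcel:
  1000–1700 m, dry: Δz = 0.7 km ⇒ ΔT = -6.86°C; T = 7.84°C
  1700–3500 m, saturated: Δz = 1.8 km ⇒ ΔT = -8.82°C; T = -0.98°C
Environment:
  1000–3500 m, environment: Δz = 2.5 km ⇒ ΔT = -29.5°C; T = -14.8°C
T_parcel − T_env = -0.98 − (-14.8) = +13.82°C

+13.82°C (parcel warmer than environment)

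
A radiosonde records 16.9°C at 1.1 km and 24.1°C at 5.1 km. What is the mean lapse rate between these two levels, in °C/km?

-1.8°C/km

Γ = −ΔT/Δz = (16.9 − 24.1) / (5100 − 1100) m
  = -7.2°C / 4 km = -1.8°C/km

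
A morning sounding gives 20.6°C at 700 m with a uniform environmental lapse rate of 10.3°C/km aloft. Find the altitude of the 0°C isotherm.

2700 m

Height above start = (20.6 − 0) / 10.3 = 2 km
Altitude = 700 m + 2000 m = 2700 m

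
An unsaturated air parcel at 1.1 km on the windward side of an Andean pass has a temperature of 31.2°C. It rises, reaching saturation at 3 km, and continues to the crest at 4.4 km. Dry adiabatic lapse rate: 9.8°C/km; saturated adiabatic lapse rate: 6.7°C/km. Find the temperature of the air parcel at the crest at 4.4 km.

3.2°C

Dry to 3000 m: -9.8 × 1.9 km = -18.62°C, so T = 12.58°C.
Saturated to 4400 m: -6.7 × 1.4 km = -9.38°C, so T = 3.2°C.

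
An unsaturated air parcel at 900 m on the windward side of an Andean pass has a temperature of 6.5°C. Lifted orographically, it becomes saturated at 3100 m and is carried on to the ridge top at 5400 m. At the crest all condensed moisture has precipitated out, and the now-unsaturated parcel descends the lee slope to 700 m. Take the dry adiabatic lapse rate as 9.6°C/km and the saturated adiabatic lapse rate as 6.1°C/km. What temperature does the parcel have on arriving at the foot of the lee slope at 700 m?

16.47°C

Dry to 3100 m: -9.6 × 2.2 km = -21.12°C, so T = -14.62°C.
Saturated to 5400 m: -6.1 × 2.3 km = -14.03°C, so T = -28.65°C.
Dry descent to 700 m: +9.6 × 4.7 km = +45.12°C, so T = 16.47°C.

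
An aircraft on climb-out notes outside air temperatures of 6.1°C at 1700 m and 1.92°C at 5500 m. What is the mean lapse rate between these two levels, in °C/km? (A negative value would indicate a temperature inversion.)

Γ = −ΔT/Δz = (6.1 − 1.92) / (5500 − 1700) m
  = 4.18°C / 3.8 km = 1.1°C/km

1.1°C/km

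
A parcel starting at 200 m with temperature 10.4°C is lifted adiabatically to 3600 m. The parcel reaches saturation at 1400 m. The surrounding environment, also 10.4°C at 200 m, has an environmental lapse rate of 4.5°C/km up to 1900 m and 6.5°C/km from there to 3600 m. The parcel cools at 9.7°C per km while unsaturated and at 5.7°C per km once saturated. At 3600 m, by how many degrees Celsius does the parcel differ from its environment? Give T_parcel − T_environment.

Parcel:
  200 → 1400 m (dry, 9.7°C/km): ΔT = -9.7 × 1.2 = -11.64°C → T = -1.24°C
  1400 → 3600 m (saturated, 5.7°C/km): ΔT = -5.7 × 2.2 = -12.54°C → T = -13.78°C
Environment:
  200 → 1900 m (environment, lower layer, 4.5°C/km): ΔT = -4.5 × 1.7 = -7.65°C → T = 2.75°C
  1900 → 3600 m (environment, upper layer, 6.5°C/km): ΔT = -6.5 × 1.7 = -11.05°C → T = -8.3°C
T_parcel − T_env = -13.78 − (-8.3) = -5.48°C

-5.48°C (parcel cooler than environment)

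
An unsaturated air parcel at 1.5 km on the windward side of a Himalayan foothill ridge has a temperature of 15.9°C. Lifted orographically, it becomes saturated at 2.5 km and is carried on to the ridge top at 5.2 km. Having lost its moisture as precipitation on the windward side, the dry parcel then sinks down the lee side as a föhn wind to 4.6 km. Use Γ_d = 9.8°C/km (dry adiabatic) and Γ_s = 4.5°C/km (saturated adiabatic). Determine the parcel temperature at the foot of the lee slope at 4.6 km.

1500 → 2500 m (dry, 9.8°C/km): ΔT = -9.8 × 1 = -9.8°C → T = 6.1°C
2500 → 5200 m (saturated, 4.5°C/km): ΔT = -4.5 × 2.7 = -12.15°C → T = -6.05°C
5200 → 4600 m (dry descent, 9.8°C/km): ΔT = +9.8 × 0.6 = +5.88°C → T = -0.17°C

-0.17°C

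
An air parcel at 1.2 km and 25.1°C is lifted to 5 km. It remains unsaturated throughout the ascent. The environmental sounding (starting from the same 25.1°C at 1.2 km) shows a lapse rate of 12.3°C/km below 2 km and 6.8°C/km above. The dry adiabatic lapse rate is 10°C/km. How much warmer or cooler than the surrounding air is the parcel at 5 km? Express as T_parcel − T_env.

Parcel:
  Dry to 5000 m: -10 × 3.8 km = -38°C, so T = -12.9°C.
Environment:
  Environment, lower layer to 2000 m: -12.3 × 0.8 km = -9.84°C, so T = 15.26°C.
  Environment, upper layer to 5000 m: -6.8 × 3 km = -20.4°C, so T = -5.14°C.
T_parcel − T_env = -12.9 − (-5.14) = -7.76°C

-7.76°C (parcel cooler than environment)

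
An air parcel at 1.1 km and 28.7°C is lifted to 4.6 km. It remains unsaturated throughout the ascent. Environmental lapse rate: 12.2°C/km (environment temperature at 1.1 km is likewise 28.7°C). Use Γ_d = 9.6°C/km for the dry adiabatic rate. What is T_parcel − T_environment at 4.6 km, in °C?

+9.1°C (parcel warmer than environment)

Parcel:
  From 1100 m to 4600 m (dry): cools by 9.6 × 3.5 = 33.6°C, giving -4.9°C.
Environment:
  From 1100 m to 4600 m (environment): cools by 12.2 × 3.5 = 42.7°C, giving -14°C.
T_parcel − T_env = -4.9 − (-14) = +9.1°C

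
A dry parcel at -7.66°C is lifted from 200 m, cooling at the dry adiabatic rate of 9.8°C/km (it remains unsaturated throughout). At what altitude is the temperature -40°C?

3500 m

Height above start = (-7.66 − (-40)) / 9.8 = 3.3 km
Altitude = 200 m + 3300 m = 3500 m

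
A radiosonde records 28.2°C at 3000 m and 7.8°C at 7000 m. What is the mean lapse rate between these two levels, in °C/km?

Γ = −ΔT/Δz = (28.2 − 7.8) / (7000 − 3000) m
  = 20.4°C / 4 km = 5.1°C/km

5.1°C/km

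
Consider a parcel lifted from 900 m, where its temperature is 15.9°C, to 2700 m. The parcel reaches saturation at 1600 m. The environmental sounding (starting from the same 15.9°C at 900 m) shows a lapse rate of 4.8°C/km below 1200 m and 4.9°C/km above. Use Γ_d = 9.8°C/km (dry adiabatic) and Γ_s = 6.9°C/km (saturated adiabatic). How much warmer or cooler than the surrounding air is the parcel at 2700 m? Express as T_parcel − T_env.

Parcel:
  Dry to 1600 m: -9.8 × 0.7 km = -6.86°C, so T = 9.04°C.
  Saturated to 2700 m: -6.9 × 1.1 km = -7.59°C, so T = 1.45°C.
Environment:
  Environment, lower layer to 1200 m: -4.8 × 0.3 km = -1.44°C, so T = 14.46°C.
  Environment, upper layer to 2700 m: -4.9 × 1.5 km = -7.35°C, so T = 7.11°C.
T_parcel − T_env = 1.45 − 7.11 = -5.66°C

-5.66°C (parcel cooler than environment)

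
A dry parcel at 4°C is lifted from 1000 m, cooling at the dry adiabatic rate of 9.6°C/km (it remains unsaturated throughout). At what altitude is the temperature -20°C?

Height above start = (4 − (-20)) / 9.6 = 2.5 km
Altitude = 1000 m + 2500 m = 3500 m

3500 m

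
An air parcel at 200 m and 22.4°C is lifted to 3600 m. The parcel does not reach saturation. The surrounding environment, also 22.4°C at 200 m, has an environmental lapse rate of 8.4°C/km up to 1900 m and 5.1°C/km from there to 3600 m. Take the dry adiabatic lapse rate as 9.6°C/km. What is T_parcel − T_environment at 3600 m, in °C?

Parcel:
  200–3600 m, dry: Δz = 3.4 km ⇒ ΔT = -32.64°C; T = -10.24°C
Environment:
  200–1900 m, environment, lower layer: Δz = 1.7 km ⇒ ΔT = -14.28°C; T = 8.12°C
  1900–3600 m, environment, upper layer: Δz = 1.7 km ⇒ ΔT = -8.67°C; T = -0.55°C
T_parcel − T_env = -10.24 − (-0.55) = -9.69°C

-9.69°C (parcel cooler than environment)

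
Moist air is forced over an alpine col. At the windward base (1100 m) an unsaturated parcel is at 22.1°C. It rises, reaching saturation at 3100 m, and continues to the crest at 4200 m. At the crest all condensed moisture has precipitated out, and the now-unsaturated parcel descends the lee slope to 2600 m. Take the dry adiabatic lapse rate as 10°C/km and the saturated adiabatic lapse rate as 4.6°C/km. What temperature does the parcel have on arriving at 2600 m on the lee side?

13.04°C

From 1100 m to 3100 m (dry): cools by 10 × 2 = 20°C, giving 2.1°C.
From 3100 m to 4200 m (saturated): cools by 4.6 × 1.1 = 5.06°C, giving -2.96°C.
From 4200 m to 2600 m (dry descent): warms by 10 × 1.6 = 16°C, giving 13.04°C.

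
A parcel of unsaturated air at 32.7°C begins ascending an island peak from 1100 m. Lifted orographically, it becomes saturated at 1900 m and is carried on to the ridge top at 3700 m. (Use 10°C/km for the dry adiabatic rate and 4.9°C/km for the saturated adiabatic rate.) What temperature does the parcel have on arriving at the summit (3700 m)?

15.88°C

Dry to 1900 m: -10 × 0.8 km = -8°C, so T = 24.7°C.
Saturated to 3700 m: -4.9 × 1.8 km = -8.82°C, so T = 15.88°C.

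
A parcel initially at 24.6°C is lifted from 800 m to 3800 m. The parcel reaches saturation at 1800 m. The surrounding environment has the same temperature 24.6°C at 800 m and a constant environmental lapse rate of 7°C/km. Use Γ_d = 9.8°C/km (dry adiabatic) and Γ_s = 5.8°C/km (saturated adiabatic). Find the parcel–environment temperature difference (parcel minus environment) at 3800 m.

-0.4°C (parcel cooler than environment)

Parcel:
  Dry to 1800 m: -9.8 × 1 km = -9.8°C, so T = 14.8°C.
  Saturated to 3800 m: -5.8 × 2 km = -11.6°C, so T = 3.2°C.
Environment:
  Environment to 3800 m: -7 × 3 km = -21°C, so T = 3.6°C.
T_parcel − T_env = 3.2 − 3.6 = -0.4°C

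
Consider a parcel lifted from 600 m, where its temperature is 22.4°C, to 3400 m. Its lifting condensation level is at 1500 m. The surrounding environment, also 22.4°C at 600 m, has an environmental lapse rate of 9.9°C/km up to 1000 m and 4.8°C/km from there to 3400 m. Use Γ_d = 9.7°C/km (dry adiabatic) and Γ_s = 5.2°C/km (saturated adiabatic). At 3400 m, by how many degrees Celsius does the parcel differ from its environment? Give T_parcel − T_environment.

-3.13°C (parcel cooler than environment)

Parcel:
  From 600 m to 1500 m (dry): cools by 9.7 × 0.9 = 8.73°C, giving 13.67°C.
  From 1500 m to 3400 m (saturated): cools by 5.2 × 1.9 = 9.88°C, giving 3.79°C.
Environment:
  From 600 m to 1000 m (environment, lower layer): cools by 9.9 × 0.4 = 3.96°C, giving 18.44°C.
  From 1000 m to 3400 m (environment, upper layer): cools by 4.8 × 2.4 = 11.52°C, giving 6.92°C.
T_parcel − T_env = 3.79 − 6.92 = -3.13°C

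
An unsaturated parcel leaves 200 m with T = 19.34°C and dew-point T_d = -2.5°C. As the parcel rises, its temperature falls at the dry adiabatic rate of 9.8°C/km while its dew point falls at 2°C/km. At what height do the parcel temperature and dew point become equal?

3000 m

T and T_d converge at 9.8 − 2 = 7.8°C per km
Height above start = (19.34 − (-2.5)) / 7.8 = 2.8 km
LCL altitude = 200 m + 2800 m = 3000 m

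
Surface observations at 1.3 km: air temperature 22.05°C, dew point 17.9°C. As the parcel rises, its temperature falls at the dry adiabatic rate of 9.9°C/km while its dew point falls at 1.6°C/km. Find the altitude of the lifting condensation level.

1.8 km

T and T_d converge at 9.9 − 1.6 = 8.3°C per km
Height above start = (22.05 − 17.9) / 8.3 = 0.5 km
LCL altitude = 1300 m + 500 m = 1800 m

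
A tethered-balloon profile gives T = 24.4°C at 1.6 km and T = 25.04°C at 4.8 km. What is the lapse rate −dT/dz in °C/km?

-0.2°C/km

Γ = −ΔT/Δz = (24.4 − 25.04) / (4800 − 1600) m
  = -0.64°C / 3.2 km = -0.2°C/km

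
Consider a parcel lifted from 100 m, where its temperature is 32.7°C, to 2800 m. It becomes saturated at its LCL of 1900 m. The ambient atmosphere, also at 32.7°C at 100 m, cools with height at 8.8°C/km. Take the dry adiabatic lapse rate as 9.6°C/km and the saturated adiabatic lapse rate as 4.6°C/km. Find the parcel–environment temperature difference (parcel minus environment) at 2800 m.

Parcel:
  From 100 m to 1900 m (dry): cools by 9.6 × 1.8 = 17.28°C, giving 15.42°C.
  From 1900 m to 2800 m (saturated): cools by 4.6 × 0.9 = 4.14°C, giving 11.28°C.
Environment:
  From 100 m to 2800 m (environment): cools by 8.8 × 2.7 = 23.76°C, giving 8.94°C.
T_parcel − T_env = 11.28 − 8.94 = +2.34°C

+2.34°C (parcel warmer than environment)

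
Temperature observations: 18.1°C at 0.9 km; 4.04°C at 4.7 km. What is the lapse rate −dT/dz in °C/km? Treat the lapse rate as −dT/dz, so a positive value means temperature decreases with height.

3.7°C/km

Γ = −ΔT/Δz = (18.1 − 4.04) / (4700 − 900) m
  = 14.06°C / 3.8 km = 3.7°C/km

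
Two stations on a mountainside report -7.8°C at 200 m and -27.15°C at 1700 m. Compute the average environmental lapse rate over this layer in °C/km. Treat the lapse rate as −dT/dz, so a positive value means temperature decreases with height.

12.9°C/km

Γ = −ΔT/Δz = (-7.8 − (-27.15)) / (1700 − 200) m
  = 19.35°C / 1.5 km = 12.9°C/km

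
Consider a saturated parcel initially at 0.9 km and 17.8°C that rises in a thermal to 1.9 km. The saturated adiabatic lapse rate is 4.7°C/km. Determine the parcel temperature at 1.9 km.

Saturated adiabatic to 1900 m: -4.7 × 1 km = -4.7°C, so T = 13.1°C.

13.1°C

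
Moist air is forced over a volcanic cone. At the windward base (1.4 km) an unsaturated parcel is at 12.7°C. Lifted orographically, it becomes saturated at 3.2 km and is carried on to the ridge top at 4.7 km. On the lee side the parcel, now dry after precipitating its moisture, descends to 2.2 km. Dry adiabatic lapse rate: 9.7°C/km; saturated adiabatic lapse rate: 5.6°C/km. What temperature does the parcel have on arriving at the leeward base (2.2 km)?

1400 → 3200 m (dry, 9.7°C/km): ΔT = -9.7 × 1.8 = -17.46°C → T = -4.76°C
3200 → 4700 m (saturated, 5.6°C/km): ΔT = -5.6 × 1.5 = -8.4°C → T = -13.16°C
4700 → 2200 m (dry descent, 9.7°C/km): ΔT = +9.7 × 2.5 = +24.25°C → T = 11.09°C

11.09°C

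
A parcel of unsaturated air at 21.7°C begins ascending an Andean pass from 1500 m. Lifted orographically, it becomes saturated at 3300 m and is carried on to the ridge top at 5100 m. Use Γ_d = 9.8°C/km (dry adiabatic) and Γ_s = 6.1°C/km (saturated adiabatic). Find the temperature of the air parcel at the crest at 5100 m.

1500–3300 m, dry: Δz = 1.8 km ⇒ ΔT = -17.64°C; T = 4.06°C
3300–5100 m, saturated: Δz = 1.8 km ⇒ ΔT = -10.98°C; T = -6.92°C

-6.92°C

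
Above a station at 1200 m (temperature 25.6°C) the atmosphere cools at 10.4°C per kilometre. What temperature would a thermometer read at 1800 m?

19.36°C

From 1200 m to 1800 m (environmental): cools by 10.4 × 0.6 = 6.24°C, giving 19.36°C.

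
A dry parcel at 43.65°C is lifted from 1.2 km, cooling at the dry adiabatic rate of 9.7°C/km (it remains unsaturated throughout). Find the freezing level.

5.7 km

Height above start = (43.65 − 0) / 9.7 = 4.5 km
Altitude = 1200 m + 4500 m = 5700 m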